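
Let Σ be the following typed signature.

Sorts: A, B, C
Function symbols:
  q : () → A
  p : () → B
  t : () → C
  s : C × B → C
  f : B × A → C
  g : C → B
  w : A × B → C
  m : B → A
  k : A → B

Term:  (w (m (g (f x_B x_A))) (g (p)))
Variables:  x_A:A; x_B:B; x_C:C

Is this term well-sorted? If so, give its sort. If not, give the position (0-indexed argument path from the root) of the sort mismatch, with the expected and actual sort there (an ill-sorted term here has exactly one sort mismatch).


ill-sorted at position [1, 0]: expected C, got B

        x_B : B
        x_A : A
      (f x_B x_A) : C
    (g (f x_B x_A)) : B
  (m (g (f x_B x_A))) : A
    (p) : B
  (g (p)) : ✗ arg 0 at [1, 0] has sort B, expected C


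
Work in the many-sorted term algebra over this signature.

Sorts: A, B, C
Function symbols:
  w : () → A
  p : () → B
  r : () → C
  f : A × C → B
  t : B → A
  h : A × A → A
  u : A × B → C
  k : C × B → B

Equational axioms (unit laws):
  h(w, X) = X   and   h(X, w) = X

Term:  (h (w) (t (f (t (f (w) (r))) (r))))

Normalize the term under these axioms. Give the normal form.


1. (h (w) (t (f (t (f (w) (r))) (r))))  →  (t (f (t (f (w) (r))) (r)))

normal form = (t (f (t (f (w) (r))) (r)))


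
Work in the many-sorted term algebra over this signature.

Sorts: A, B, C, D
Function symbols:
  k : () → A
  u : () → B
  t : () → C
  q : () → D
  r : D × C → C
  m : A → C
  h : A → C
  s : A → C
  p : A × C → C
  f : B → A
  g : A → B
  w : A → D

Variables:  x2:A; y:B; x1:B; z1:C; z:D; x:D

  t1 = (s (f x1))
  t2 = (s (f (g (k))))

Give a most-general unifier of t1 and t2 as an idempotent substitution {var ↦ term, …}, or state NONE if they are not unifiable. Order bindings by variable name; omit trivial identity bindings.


{x1 ↦ (g (k))}


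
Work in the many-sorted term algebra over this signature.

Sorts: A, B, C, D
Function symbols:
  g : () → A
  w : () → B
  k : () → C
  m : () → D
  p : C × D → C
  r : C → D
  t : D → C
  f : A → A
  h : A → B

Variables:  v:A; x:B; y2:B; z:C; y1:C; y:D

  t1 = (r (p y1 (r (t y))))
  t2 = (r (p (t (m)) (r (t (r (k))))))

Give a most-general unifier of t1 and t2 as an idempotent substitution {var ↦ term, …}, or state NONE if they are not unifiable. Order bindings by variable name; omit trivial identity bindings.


{y ↦ (r (k)), y1 ↦ (t (m))}


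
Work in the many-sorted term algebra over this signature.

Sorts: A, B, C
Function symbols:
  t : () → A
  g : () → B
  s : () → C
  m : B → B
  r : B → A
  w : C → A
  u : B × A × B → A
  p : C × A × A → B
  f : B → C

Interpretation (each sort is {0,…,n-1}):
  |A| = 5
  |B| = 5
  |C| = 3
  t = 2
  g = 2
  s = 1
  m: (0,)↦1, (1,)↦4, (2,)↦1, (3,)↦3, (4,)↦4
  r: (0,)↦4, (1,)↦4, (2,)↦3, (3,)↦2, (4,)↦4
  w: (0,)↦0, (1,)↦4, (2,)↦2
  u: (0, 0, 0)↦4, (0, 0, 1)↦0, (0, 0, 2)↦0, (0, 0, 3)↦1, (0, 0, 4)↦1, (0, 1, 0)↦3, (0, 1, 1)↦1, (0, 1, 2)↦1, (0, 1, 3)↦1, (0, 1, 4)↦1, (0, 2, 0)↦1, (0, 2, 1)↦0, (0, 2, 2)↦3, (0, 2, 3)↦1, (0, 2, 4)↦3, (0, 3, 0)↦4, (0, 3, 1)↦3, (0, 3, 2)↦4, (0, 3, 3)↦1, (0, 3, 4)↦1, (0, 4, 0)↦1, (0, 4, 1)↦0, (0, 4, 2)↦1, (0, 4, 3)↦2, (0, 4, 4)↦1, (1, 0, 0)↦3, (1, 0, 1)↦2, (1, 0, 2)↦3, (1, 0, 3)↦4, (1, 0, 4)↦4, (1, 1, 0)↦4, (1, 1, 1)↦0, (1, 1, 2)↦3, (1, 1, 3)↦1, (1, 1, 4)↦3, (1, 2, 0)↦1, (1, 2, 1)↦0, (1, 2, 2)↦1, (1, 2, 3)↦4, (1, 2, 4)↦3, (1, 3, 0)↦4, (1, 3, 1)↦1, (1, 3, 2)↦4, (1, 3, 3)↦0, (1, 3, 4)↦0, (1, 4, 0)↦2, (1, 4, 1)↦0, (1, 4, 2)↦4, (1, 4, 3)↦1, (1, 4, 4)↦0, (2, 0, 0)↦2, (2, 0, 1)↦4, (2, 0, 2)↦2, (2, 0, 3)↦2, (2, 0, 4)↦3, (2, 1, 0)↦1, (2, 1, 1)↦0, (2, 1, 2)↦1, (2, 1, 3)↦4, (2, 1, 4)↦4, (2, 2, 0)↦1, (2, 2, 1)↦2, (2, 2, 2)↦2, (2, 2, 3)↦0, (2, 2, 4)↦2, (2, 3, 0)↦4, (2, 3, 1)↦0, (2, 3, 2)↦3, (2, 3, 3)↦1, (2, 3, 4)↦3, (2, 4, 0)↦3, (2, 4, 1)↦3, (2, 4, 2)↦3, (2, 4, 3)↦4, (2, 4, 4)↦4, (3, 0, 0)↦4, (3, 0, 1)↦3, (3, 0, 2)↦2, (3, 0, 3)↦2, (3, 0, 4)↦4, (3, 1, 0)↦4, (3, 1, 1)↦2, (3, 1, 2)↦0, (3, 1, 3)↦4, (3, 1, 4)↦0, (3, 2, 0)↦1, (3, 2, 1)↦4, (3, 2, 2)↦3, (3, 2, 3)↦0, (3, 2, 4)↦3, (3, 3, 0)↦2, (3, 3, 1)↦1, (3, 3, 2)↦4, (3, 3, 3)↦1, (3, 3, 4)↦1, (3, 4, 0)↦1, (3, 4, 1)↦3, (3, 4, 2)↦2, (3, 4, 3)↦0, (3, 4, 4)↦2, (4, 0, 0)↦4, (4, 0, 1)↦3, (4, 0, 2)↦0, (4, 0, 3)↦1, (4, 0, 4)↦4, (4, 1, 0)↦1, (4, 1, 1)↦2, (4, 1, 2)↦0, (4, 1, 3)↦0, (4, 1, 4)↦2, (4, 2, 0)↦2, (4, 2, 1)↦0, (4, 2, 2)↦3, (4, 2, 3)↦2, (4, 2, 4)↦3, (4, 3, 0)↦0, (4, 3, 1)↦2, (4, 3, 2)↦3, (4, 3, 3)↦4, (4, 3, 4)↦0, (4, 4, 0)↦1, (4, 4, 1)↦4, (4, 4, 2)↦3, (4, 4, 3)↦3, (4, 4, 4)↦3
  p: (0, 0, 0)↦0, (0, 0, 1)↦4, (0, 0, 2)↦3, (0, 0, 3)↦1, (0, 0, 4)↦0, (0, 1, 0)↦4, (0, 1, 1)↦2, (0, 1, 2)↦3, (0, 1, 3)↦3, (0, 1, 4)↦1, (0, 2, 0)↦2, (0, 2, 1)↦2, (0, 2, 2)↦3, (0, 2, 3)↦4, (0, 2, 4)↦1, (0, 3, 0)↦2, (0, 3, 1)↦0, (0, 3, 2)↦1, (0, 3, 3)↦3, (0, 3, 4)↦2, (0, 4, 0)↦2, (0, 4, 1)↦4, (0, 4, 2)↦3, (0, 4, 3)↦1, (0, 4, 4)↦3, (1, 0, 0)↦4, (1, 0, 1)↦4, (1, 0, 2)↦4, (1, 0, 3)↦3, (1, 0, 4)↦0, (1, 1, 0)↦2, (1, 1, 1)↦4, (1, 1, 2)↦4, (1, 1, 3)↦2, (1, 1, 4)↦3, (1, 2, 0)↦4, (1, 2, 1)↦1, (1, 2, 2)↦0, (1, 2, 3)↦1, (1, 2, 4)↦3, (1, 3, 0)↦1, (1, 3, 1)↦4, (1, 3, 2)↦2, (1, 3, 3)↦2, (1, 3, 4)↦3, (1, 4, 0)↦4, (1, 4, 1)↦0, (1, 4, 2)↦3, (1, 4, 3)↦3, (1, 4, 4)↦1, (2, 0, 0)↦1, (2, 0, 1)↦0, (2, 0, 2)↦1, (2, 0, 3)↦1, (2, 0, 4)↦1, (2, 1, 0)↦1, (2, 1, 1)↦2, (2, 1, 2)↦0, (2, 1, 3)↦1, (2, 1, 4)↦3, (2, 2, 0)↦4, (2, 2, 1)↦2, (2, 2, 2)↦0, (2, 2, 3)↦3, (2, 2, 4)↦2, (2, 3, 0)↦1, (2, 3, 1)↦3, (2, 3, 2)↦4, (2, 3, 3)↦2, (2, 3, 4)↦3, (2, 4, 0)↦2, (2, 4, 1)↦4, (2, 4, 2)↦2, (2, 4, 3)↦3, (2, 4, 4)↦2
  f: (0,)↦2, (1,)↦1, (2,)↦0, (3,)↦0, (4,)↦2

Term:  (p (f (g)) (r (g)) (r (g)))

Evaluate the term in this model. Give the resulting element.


  g = 2
  (f (g)) = f(2,) = 0
  g = 2
  (r (g)) = r(2,) = 3
  g = 2
  (r (g)) = r(2,) = 3
  (p (f (g)) (r (g)) (r (g))) = p(0, 3, 3) = 3

value = 3


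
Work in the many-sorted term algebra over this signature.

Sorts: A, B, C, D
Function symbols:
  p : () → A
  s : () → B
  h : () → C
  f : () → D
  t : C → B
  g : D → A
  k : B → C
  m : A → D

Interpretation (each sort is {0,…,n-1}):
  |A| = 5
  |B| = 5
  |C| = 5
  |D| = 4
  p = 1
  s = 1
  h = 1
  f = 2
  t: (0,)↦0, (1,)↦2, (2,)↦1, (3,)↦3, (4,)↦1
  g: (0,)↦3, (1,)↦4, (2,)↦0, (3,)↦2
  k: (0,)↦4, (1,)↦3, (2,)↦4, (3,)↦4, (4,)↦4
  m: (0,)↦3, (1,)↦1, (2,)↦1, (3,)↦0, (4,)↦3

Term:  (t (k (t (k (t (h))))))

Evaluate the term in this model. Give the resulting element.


value = 3

  h = 1
  (t (h)) = t(1,) = 2
  (k (t (h))) = k(2,) = 4
  (t (k (t (h)))) = t(4,) = 1
  (k (t (k (t (h))))) = k(1,) = 3
  (t (k (t (k (t (h)))))) = t(3,) = 3


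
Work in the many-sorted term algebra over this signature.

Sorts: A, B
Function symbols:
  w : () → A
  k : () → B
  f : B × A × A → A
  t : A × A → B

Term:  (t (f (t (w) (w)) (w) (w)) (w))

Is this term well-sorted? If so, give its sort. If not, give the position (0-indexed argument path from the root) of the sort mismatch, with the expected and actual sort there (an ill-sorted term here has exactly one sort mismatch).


      (w) : A
      (w) : A
    (t (w) (w)) : B
    (w) : A
    (w) : A
  (f (t (w) (w)) (w) (w)) : A
  (w) : A
(t (f (t (w) (w)) (w) (w)) (w)) : B

well-sorted; sort = B


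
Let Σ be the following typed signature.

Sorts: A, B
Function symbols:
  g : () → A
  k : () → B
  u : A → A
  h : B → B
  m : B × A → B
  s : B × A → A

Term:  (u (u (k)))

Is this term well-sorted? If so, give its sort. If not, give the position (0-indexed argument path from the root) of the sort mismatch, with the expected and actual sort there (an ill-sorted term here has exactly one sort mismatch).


ill-sorted at position [0, 0]: expected A, got B

    (k) : B
  (u (k)) : ✗ arg 0 at [0, 0] has sort B, expected A


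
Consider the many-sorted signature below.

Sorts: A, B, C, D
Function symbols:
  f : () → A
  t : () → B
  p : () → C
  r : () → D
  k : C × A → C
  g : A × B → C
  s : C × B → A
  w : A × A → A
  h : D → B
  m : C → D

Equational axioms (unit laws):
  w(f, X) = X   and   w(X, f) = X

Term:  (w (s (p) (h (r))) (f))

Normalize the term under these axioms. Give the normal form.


1. (w (s (p) (h (r))) (f))  →  (s (p) (h (r)))

normal form = (s (p) (h (r)))


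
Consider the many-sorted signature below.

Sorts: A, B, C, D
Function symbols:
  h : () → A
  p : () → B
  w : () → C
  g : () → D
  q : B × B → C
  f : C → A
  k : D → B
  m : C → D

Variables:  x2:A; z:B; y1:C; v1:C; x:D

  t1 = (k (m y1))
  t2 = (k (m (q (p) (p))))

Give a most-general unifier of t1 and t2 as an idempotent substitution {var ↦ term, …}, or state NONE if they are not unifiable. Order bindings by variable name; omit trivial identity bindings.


{y1 ↦ (q (p) (p))}


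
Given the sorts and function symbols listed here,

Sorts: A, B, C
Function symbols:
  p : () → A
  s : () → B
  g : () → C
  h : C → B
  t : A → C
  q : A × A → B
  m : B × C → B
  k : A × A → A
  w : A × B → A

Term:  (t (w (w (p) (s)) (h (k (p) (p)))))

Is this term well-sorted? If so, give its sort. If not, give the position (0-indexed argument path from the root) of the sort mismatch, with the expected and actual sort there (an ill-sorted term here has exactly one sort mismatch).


      (p) : A
      (s) : B
    (w (p) (s)) : A
        (p) : A
        (p) : A
      (k (p) (p)) : A
    (h (k (p) (p))) : ✗ arg 0 at [0, 1, 0] has sort A, expected C

ill-sorted at position [0, 1, 0]: expected C, got A


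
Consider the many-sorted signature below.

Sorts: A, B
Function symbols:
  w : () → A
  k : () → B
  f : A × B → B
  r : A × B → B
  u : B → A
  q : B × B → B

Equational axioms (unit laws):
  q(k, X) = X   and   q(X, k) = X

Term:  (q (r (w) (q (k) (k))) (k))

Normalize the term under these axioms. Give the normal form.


normal form = (r (w) (k))

1. (q (r (w) (q (k) (k))) (k))  →  (r (w) (q (k) (k)))
2. (r (w) (q (k) (k)))  →  (r (w) (k))


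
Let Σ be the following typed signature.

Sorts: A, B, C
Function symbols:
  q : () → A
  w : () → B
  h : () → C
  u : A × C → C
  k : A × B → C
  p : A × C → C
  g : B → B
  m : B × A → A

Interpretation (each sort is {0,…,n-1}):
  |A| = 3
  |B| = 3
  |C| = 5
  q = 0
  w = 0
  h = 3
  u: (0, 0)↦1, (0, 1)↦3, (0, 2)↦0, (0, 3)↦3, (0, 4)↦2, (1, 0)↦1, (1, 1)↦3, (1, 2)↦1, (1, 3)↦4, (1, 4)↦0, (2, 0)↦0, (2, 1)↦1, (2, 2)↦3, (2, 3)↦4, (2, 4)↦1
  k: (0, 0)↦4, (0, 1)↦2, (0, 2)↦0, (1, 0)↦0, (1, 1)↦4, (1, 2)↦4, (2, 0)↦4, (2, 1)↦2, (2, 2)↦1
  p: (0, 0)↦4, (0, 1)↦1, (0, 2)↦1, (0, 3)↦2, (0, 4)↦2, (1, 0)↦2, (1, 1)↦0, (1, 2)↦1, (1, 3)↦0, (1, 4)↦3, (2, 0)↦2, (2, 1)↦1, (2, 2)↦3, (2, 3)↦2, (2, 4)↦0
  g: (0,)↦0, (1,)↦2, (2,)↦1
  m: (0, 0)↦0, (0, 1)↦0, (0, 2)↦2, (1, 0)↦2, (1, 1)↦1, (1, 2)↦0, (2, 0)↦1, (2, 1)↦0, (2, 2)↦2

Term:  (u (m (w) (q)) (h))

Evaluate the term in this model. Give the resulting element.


  w = 0
  q = 0
  (m (w) (q)) = m(0, 0) = 0
  h = 3
  (u (m (w) (q)) (h)) = u(0, 3) = 3

value = 3


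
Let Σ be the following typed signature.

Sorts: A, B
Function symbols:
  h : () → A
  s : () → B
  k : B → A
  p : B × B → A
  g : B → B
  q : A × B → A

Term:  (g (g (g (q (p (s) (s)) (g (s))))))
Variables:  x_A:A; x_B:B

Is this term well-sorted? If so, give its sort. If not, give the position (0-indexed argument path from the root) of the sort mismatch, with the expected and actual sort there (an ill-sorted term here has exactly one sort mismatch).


          (s) : B
          (s) : B
        (p (s) (s)) : A
          (s) : B
        (g (s)) : B
      (q (p (s) (s)) (g (s))) : A
    (g (q (p (s) (s)) (g (s)))) : ✗ arg 0 at [0, 0, 0] has sort A, expected B

ill-sorted at position [0, 0, 0]: expected B, got A


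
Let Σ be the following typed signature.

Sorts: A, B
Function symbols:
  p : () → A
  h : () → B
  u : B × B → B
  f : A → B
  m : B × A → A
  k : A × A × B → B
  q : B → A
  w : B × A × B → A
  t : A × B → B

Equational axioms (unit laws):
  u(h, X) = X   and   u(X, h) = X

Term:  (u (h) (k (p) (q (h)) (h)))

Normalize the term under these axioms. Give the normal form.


normal form = (k (p) (q (h)) (h))

1. (u (h) (k (p) (q (h)) (h)))  →  (k (p) (q (h)) (h))


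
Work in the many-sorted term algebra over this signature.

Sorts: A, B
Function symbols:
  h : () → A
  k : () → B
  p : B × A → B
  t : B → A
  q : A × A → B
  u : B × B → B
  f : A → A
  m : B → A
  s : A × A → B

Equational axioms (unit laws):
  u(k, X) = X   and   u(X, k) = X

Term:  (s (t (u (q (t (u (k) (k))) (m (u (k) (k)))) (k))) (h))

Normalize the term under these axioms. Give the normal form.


normal form = (s (t (q (t (k)) (m (k)))) (h))

1. (s (t (u (q (t (u (k) (k))) (m (u (k) (k)))) (k))) (h))  →  (s (t (q (t (u (k) (k))) (m (u (k) (k))))) (h))
2. (s (t (q (t (u (k) (k))) (m (u (k) (k))))) (h))  →  (s (t (q (t (k)) (m (u (k) (k))))) (h))
3. (s (t (q (t (k)) (m (u (k) (k))))) (h))  →  (s (t (q (t (k)) (m (k)))) (h))


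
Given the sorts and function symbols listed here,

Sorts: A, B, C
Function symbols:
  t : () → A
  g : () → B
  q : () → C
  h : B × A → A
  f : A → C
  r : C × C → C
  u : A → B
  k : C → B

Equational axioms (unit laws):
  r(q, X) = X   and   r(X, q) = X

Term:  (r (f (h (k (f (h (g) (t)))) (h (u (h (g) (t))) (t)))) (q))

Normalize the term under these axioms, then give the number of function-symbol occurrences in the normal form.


size = 13

1. (r (f (h (k (f (h (g) (t)))) (h (u (h (g) (t))) (t)))) (q))  →  (f (h (k (f (h (g) (t)))) (h (u (h (g) (t))) (t))))
normal form: (f (h (k (f (h (g) (t)))) (h (u (h (g) (t))) (t))))


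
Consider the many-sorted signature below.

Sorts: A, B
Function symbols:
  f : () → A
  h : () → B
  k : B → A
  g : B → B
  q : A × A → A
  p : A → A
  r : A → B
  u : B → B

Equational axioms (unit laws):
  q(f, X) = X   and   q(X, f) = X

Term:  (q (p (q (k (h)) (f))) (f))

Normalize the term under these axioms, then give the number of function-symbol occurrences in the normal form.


1. (q (p (q (k (h)) (f))) (f))  →  (p (q (k (h)) (f)))
2. (p (q (k (h)) (f)))  →  (p (k (h)))
normal form: (p (k (h)))

size = 3


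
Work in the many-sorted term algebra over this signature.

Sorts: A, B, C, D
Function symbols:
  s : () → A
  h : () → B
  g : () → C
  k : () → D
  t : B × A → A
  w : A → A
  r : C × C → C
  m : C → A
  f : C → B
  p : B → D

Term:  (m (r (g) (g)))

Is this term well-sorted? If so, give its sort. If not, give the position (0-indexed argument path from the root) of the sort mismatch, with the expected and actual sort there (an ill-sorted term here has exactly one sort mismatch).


    (g) : C
    (g) : C
  (r (g) (g)) : C
(m (r (g) (g))) : A

well-sorted; sort = A


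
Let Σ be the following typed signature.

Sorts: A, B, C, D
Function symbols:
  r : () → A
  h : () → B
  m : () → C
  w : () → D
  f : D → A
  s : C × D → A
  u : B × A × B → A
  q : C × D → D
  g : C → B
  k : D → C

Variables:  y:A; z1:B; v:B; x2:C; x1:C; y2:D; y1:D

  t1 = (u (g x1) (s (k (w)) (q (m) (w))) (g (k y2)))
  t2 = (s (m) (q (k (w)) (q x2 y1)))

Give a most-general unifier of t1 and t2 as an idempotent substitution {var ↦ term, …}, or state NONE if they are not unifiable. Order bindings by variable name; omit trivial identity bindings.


NONE (not unifiable)

head clash or occurs-check failure — not unifiable


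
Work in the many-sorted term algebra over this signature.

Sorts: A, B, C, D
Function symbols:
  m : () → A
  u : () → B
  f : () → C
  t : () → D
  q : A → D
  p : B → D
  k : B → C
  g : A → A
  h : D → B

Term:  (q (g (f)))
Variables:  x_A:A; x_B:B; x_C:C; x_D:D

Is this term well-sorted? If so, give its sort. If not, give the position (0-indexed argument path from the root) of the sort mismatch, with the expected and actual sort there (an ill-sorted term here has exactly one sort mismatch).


ill-sorted at position [0, 0]: expected A, got C

    (f) : C
  (g (f)) : ✗ arg 0 at [0, 0] has sort C, expected A


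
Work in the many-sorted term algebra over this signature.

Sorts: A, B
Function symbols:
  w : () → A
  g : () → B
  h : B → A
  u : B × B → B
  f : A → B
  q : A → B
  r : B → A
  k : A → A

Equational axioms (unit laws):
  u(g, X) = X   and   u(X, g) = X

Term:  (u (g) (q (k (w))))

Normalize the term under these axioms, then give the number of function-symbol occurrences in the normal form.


size = 3

1. (u (g) (q (k (w))))  →  (q (k (w)))
normal form: (q (k (w)))


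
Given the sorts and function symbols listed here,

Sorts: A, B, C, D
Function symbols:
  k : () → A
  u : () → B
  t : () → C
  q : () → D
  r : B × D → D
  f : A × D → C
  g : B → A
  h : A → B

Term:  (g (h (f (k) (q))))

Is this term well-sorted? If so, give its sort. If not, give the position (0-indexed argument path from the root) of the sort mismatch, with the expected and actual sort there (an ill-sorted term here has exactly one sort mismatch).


ill-sorted at position [0, 0]: expected A, got C

      (k) : A
      (q) : D
    (f (k) (q)) : C
  (h (f (k) (q))) : ✗ arg 0 at [0, 0] has sort C, expected A


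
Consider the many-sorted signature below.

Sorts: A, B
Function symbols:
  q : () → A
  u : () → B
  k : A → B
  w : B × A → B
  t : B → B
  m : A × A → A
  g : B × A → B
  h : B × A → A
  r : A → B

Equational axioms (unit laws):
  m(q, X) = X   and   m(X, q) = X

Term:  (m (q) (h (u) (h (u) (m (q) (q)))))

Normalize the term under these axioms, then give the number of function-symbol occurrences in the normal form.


1. (m (q) (h (u) (h (u) (m (q) (q)))))  →  (h (u) (h (u) (m (q) (q))))
2. (h (u) (h (u) (m (q) (q))))  →  (h (u) (h (u) (q)))
normal form: (h (u) (h (u) (q)))

size = 5


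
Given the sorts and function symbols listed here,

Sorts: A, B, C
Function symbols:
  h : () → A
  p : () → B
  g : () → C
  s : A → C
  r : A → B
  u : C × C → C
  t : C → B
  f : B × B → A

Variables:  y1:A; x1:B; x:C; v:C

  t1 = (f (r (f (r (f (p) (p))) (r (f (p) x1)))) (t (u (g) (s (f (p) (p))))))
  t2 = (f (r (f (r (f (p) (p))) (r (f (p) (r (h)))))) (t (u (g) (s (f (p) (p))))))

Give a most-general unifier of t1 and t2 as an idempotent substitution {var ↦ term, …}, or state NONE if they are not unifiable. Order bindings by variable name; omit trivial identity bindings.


{x1 ↦ (r (h))}


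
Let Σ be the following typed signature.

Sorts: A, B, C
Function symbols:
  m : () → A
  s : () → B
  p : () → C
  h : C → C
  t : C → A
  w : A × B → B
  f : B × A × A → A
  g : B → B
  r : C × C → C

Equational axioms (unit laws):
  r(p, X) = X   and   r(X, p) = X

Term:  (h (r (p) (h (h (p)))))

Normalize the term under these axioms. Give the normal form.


1. (h (r (p) (h (h (p)))))  →  (h (h (h (p))))

normal form = (h (h (h (p))))


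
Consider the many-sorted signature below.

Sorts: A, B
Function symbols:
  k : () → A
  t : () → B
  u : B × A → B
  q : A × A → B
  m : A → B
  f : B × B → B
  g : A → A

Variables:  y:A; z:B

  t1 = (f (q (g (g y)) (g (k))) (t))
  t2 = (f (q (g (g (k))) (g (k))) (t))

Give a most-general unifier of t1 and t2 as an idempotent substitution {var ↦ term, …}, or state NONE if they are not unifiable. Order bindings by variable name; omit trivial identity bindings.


{y ↦ (k)}


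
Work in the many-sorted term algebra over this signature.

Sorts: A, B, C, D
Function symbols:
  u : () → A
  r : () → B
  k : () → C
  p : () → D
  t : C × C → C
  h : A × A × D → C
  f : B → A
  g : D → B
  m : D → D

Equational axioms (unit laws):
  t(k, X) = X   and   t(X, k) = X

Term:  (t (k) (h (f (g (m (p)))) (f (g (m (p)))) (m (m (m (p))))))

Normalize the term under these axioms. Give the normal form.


1. (t (k) (h (f (g (m (p)))) (f (g (m (p)))) (m (m (m (p))))))  →  (h (f (g (m (p)))) (f (g (m (p)))) (m (m (m (p)))))

normal form = (h (f (g (m (p)))) (f (g (m (p)))) (m (m (m (p)))))


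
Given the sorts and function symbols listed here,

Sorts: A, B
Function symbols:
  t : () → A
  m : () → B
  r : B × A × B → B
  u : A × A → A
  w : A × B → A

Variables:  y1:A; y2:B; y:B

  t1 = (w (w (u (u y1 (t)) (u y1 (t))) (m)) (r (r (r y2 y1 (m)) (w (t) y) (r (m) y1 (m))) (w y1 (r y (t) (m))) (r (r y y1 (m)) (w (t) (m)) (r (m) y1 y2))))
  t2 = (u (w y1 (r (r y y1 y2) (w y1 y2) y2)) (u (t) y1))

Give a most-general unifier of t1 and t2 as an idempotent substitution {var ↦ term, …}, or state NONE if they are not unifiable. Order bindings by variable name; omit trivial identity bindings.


head clash or occurs-check failure — not unifiable

NONE (not unifiable)


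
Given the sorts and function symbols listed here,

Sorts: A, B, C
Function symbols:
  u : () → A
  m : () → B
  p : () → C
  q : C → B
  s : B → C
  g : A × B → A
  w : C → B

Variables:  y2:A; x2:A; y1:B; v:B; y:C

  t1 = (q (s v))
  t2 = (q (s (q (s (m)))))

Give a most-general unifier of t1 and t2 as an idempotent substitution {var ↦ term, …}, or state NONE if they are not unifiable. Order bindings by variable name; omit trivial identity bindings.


{v ↦ (q (s (m)))}


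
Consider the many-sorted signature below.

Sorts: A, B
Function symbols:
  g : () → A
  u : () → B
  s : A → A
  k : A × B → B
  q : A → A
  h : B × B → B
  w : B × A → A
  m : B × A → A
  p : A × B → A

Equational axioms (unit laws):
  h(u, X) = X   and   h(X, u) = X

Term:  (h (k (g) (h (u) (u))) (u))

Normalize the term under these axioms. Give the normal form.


normal form = (k (g) (u))

1. (h (k (g) (h (u) (u))) (u))  →  (k (g) (h (u) (u)))
2. (k (g) (h (u) (u)))  →  (k (g) (u))


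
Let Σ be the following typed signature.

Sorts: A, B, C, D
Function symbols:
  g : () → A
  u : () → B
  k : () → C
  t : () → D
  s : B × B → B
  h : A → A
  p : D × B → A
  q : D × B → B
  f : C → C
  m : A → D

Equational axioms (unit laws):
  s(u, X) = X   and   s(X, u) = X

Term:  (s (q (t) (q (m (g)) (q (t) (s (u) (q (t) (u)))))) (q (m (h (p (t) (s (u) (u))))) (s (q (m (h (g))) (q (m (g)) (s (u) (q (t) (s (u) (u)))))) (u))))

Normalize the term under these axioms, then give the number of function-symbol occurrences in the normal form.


1. (s (q (t) (q (m (g)) (q (t) (s (u) (q (t) (u)))))) (q (m (h (p (t) (s (u) (u))))) (s (q (m (h (g))) (q (m (g)) (s (u) (q (t) (s (u) (u)))))) (u))))  →  (s (q (t) (q (m (g)) (q (t) (q (t) (u))))) (q (m (h (p (t) (s (u) (u))))) (s (q (m (h (g))) (q (m (g)) (s (u) (q (t) (s (u) (u)))))) (u))))
2. (s (q (t) (q (m (g)) (q (t) (q (t) (u))))) (q (m (h (p (t) (s (u) (u))))) (s (q (m (h (g))) (q (m (g)) (s (u) (q (t) (s (u) (u)))))) (u))))  →  (s (q (t) (q (m (g)) (q (t) (q (t) (u))))) (q (m (h (p (t) (u)))) (s (q (m (h (g))) (q (m (g)) (s (u) (q (t) (s (u) (u)))))) (u))))
3. (s (q (t) (q (m (g)) (q (t) (q (t) (u))))) (q (m (h (p (t) (u)))) (s (q (m (h (g))) (q (m (g)) (s (u) (q (t) (s (u) (u)))))) (u))))  →  (s (q (t) (q (m (g)) (q (t) (q (t) (u))))) (q (m (h (p (t) (u)))) (q (m (h (g))) (q (m (g)) (s (u) (q (t) (s (u) (u))))))))
4. (s (q (t) (q (m (g)) (q (t) (q (t) (u))))) (q (m (h (p (t) (u)))) (q (m (h (g))) (q (m (g)) (s (u) (q (t) (s (u) (u))))))))  →  (s (q (t) (q (m (g)) (q (t) (q (t) (u))))) (q (m (h (p (t) (u)))) (q (m (h (g))) (q (m (g)) (q (t) (s (u) (u)))))))
5. (s (q (t) (q (m (g)) (q (t) (q (t) (u))))) (q (m (h (p (t) (u)))) (q (m (h (g))) (q (m (g)) (q (t) (s (u) (u)))))))  →  (s (q (t) (q (m (g)) (q (t) (q (t) (u))))) (q (m (h (p (t) (u)))) (q (m (h (g))) (q (m (g)) (q (t) (u))))))
normal form: (s (q (t) (q (m (g)) (q (t) (q (t) (u))))) (q (m (h (p (t) (u)))) (q (m (h (g))) (q (m (g)) (q (t) (u))))))

size = 27


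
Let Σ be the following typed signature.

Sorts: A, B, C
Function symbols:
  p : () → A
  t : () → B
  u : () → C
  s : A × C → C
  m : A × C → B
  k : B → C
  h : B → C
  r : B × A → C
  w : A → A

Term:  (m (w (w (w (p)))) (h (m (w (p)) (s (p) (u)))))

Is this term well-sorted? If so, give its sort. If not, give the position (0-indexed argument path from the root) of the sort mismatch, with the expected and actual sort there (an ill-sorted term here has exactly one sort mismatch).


        (p) : A
      (w (p)) : A
    (w (w (p))) : A
  (w (w (w (p)))) : A
        (p) : A
      (w (p)) : A
        (p) : A
        (u) : C
      (s (p) (u)) : C
    (m (w (p)) (s (p) (u))) : B
  (h (m (w (p)) (s (p) (u)))) : C
(m (w (w (w (p)))) (h (m (w (p)) (s (p) (u))))) : B

well-sorted; sort = B


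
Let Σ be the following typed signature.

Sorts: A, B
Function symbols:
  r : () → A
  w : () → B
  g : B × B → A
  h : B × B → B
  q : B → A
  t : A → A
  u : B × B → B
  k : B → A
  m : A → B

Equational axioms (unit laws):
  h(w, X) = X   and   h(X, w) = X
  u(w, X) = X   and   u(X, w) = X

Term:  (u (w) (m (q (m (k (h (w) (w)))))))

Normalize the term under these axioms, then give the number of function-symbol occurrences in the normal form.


1. (u (w) (m (q (m (k (h (w) (w)))))))  →  (m (q (m (k (h (w) (w))))))
2. (m (q (m (k (h (w) (w))))))  →  (m (q (m (k (w)))))
normal form: (m (q (m (k (w)))))

size = 5


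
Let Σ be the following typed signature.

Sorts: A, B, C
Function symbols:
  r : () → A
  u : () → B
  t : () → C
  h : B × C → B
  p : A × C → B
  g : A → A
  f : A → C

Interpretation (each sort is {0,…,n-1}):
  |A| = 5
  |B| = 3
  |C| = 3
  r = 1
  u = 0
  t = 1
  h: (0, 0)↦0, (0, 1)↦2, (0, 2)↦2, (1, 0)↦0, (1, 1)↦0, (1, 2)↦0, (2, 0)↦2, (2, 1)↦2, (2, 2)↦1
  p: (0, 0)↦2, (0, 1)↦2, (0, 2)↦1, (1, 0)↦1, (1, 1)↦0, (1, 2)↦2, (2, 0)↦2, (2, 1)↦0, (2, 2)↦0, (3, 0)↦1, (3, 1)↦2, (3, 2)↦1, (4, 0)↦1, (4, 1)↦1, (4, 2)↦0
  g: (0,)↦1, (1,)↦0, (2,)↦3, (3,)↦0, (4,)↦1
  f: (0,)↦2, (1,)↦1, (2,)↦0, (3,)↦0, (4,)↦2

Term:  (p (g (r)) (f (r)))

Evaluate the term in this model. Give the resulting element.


value = 2

  r = 1
  (g (r)) = g(1,) = 0
  r = 1
  (f (r)) = f(1,) = 1
  (p (g (r)) (f (r))) = p(0, 1) = 2


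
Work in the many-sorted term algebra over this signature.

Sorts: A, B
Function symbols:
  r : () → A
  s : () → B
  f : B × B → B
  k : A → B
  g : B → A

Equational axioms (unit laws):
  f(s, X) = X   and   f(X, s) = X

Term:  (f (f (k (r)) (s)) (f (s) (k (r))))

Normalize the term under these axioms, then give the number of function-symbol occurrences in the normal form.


1. (f (f (k (r)) (s)) (f (s) (k (r))))  →  (f (k (r)) (f (s) (k (r))))
2. (f (k (r)) (f (s) (k (r))))  →  (f (k (r)) (k (r)))
normal form: (f (k (r)) (k (r)))

size = 5


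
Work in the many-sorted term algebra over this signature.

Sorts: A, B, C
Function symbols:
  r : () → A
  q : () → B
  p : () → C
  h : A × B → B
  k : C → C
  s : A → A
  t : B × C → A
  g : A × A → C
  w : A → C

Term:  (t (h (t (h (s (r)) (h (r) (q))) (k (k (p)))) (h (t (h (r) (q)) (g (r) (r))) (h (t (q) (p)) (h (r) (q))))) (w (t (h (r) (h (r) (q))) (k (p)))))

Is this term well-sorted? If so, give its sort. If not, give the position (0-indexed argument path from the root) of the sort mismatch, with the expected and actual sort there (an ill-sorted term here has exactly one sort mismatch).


          (r) : A
        (s (r)) : A
          (r) : A
          (q) : B
        (h (r) (q)) : B
      (h (s (r)) (h (r) (q))) : B
          (p) : C
        (k (p)) : C
      (k (k (p))) : C
    (t (h (s (r)) (h (r) (q))) (k (k (p)))) : A
          (r) : A
          (q) : B
        (h (r) (q)) : B
          (r) : A
          (r) : A
        (g (r) (r)) : C
      (t (h (r) (q)) (g (r) (r))) : A
          (q) : B
          (p) : C
        (t (q) (p)) : A
          (r) : A
          (q) : B
        (h (r) (q)) : B
      (h (t (q) (p)) (h (r) (q))) : B
    (h (t (h (r) (q)) (g (r) (r))) (h (t (q) (p)) (h (r) (q)))) : B
  (h (t (h (s (r)) (h (r) (q))) (k (k (p)))) (h (t (h (r) (q)) (g (r) (r))) (h (t (q) (p)) (h (r) (q))))) : B
        (r) : A
          (r) : A
          (q) : B
        (h (r) (q)) : B
      (h (r) (h (r) (q))) : B
        (p) : C
      (k (p)) : C
    (t (h (r) (h (r) (q))) (k (p))) : A
  (w (t (h (r) (h (r) (q))) (k (p)))) : C
(t (h (t (h (s (r)) (h (r) (q))) (k (k (p)))) (h (t (h (r) (q)) (g (r) (r))) (h (t (q) (p)) (h (r) (q))))) (w (t (h (r) (h (r) (q))) (k (p))))) : A

well-sorted; sort = A


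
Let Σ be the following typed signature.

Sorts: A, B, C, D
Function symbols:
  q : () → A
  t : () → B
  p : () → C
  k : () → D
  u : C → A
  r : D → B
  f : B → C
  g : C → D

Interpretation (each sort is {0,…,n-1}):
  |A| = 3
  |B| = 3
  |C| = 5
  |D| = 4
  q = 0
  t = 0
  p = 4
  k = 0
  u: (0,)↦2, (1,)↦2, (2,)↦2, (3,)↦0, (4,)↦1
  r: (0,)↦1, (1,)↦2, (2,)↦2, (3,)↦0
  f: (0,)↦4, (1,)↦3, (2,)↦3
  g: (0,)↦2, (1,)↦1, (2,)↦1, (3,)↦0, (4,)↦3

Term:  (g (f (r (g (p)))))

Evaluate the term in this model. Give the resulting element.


  p = 4
  (g (p)) = g(4,) = 3
  (r (g (p))) = r(3,) = 0
  (f (r (g (p)))) = f(0,) = 4
  (g (f (r (g (p))))) = g(4,) = 3

value = 3


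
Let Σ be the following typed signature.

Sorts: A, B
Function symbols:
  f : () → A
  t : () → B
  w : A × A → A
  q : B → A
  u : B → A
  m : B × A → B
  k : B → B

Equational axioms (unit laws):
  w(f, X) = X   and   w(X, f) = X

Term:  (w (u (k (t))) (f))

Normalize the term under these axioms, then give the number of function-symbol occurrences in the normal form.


size = 3

1. (w (u (k (t))) (f))  →  (u (k (t)))
normal form: (u (k (t)))


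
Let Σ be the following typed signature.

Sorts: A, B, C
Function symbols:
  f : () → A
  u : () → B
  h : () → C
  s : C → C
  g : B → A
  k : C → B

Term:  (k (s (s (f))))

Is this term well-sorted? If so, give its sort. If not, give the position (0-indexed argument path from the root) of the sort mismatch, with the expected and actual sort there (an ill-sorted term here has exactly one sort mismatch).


ill-sorted at position [0, 0, 0]: expected C, got A

      (f) : A
    (s (f)) : ✗ arg 0 at [0, 0, 0] has sort A, expected C


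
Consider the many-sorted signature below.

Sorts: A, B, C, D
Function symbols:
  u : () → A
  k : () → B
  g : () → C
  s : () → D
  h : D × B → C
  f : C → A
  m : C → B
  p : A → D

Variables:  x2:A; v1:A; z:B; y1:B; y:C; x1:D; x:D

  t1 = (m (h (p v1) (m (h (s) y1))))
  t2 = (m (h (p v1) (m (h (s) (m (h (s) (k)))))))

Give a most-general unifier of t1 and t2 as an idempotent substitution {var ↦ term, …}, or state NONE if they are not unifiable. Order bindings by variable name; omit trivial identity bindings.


{y1 ↦ (m (h (s) (k)))}


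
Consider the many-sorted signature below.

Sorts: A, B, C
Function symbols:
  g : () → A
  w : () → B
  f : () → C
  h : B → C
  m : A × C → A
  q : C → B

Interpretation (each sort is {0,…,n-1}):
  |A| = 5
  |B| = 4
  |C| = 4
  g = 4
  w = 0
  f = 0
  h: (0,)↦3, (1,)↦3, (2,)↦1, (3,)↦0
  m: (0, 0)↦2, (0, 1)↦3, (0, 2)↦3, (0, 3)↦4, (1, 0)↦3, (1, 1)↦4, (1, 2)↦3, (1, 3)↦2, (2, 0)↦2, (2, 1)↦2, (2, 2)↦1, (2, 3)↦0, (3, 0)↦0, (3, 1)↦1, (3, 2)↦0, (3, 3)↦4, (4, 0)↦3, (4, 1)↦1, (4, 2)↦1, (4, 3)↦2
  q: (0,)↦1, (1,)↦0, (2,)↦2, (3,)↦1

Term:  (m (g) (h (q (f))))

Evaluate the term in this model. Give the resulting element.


value = 2

  g = 4
  f = 0
  (q (f)) = q(0,) = 1
  (h (q (f))) = h(1,) = 3
  (m (g) (h (q (f)))) = m(4, 3) = 2


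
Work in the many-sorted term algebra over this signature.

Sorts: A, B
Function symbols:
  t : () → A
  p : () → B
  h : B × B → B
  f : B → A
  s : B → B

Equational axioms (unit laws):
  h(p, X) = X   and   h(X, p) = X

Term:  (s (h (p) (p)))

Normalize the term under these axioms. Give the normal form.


normal form = (s (p))

1. (s (h (p) (p)))  →  (s (p))


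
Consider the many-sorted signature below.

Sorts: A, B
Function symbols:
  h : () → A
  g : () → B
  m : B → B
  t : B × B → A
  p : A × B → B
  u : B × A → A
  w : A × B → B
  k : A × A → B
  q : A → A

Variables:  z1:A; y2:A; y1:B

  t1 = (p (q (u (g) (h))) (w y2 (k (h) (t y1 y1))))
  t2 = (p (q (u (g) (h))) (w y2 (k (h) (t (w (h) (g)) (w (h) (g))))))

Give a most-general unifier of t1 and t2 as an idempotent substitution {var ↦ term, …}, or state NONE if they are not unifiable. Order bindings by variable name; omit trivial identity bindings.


{y1 ↦ (w (h) (g))}


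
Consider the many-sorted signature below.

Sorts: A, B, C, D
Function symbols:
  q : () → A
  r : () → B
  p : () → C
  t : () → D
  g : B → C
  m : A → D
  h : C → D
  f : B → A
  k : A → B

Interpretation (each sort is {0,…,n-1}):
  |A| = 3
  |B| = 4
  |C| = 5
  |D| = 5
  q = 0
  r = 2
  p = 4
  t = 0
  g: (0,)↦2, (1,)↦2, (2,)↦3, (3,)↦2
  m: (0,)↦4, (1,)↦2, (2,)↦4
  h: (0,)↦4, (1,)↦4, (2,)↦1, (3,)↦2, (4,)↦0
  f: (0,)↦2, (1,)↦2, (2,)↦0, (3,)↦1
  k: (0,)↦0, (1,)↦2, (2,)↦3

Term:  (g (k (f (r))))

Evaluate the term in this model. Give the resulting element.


value = 2

  r = 2
  (f (r)) = f(2,) = 0
  (k (f (r))) = k(0,) = 0
  (g (k (f (r)))) = g(0,) = 2


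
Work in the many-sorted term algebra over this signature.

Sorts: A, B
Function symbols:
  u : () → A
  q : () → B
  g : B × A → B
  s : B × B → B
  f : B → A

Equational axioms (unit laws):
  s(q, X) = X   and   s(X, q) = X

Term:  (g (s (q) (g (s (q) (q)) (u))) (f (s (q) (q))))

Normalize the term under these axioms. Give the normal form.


1. (g (s (q) (g (s (q) (q)) (u))) (f (s (q) (q))))  →  (g (g (s (q) (q)) (u)) (f (s (q) (q))))
2. (g (g (s (q) (q)) (u)) (f (s (q) (q))))  →  (g (g (q) (u)) (f (s (q) (q))))
3. (g (g (q) (u)) (f (s (q) (q))))  →  (g (g (q) (u)) (f (q)))

normal form = (g (g (q) (u)) (f (q)))


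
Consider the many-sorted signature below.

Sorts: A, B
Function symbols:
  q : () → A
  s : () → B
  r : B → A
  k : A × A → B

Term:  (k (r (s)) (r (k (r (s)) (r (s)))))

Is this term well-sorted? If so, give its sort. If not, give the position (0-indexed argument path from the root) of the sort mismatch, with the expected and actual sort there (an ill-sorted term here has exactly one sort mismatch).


well-sorted; sort = B

    (s) : B
  (r (s)) : A
        (s) : B
      (r (s)) : A
        (s) : B
      (r (s)) : A
    (k (r (s)) (r (s))) : B
  (r (k (r (s)) (r (s)))) : A
(k (r (s)) (r (k (r (s)) (r (s))))) : B


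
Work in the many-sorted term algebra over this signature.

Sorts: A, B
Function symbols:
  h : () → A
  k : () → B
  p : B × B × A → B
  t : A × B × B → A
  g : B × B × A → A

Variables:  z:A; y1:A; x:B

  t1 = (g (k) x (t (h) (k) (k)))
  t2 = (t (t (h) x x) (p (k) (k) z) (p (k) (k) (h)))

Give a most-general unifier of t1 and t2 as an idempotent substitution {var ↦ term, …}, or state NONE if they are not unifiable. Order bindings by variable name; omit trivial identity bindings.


head clash or occurs-check failure — not unifiable

NONE (not unifiable)


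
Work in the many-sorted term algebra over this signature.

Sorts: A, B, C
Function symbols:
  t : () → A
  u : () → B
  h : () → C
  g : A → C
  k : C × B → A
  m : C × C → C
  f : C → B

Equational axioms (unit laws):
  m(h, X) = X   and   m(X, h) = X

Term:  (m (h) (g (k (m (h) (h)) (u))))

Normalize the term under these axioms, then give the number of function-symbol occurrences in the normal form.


1. (m (h) (g (k (m (h) (h)) (u))))  →  (g (k (m (h) (h)) (u)))
2. (g (k (m (h) (h)) (u)))  →  (g (k (h) (u)))
normal form: (g (k (h) (u)))

size = 4


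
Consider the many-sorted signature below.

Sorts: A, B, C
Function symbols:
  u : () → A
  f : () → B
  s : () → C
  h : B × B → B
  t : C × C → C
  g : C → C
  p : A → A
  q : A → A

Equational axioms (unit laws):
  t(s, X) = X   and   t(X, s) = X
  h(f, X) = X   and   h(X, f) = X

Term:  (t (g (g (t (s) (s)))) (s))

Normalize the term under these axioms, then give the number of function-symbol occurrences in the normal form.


size = 3

1. (t (g (g (t (s) (s)))) (s))  →  (g (g (t (s) (s))))
2. (g (g (t (s) (s))))  →  (g (g (s)))
normal form: (g (g (s)))


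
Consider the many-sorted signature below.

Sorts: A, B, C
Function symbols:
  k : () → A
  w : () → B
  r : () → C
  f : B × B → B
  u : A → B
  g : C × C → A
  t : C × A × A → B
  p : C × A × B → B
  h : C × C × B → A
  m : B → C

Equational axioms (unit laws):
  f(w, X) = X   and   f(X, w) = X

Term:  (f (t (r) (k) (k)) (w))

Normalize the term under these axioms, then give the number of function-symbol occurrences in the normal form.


size = 4

1. (f (t (r) (k) (k)) (w))  →  (t (r) (k) (k))
normal form: (t (r) (k) (k))


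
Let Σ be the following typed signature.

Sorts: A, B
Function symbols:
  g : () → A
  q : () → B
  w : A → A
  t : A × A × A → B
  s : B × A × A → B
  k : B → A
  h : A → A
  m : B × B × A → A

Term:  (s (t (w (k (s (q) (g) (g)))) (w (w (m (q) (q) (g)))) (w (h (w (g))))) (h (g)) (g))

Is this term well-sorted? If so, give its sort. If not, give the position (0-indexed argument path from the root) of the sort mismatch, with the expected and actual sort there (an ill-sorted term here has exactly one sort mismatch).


          (q) : B
          (g) : A
          (g) : A
        (s (q) (g) (g)) : B
      (k (s (q) (g) (g))) : A
    (w (k (s (q) (g) (g)))) : A
          (q) : B
          (q) : B
          (g) : A
        (m (q) (q) (g)) : A
      (w (m (q) (q) (g))) : A
    (w (w (m (q) (q) (g)))) : A
          (g) : A
        (w (g)) : A
      (h (w (g))) : A
    (w (h (w (g)))) : A
  (t (w (k (s (q) (g) (g)))) (w (w (m (q) (q) (g)))) (w (h (w (g))))) : B
    (g) : A
  (h (g)) : A
  (g) : A
(s (t (w (k (s (q) (g) (g)))) (w (w (m (q) (q) (g)))) (w (h (w (g))))) (h (g)) (g)) : B

well-sorted; sort = B


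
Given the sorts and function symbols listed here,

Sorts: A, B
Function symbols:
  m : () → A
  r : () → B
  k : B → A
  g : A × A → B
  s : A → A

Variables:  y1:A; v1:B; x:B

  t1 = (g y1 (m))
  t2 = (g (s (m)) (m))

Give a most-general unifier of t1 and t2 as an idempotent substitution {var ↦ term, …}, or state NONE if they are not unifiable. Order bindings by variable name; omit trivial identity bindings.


{y1 ↦ (s (m))}


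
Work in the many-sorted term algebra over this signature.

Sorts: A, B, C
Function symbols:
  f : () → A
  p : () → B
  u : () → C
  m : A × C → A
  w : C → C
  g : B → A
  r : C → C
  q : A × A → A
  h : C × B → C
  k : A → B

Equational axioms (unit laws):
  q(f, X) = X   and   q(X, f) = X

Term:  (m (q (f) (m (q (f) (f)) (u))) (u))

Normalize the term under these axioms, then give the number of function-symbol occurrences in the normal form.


size = 5

1. (m (q (f) (m (q (f) (f)) (u))) (u))  →  (m (m (q (f) (f)) (u)) (u))
2. (m (m (q (f) (f)) (u)) (u))  →  (m (m (f) (u)) (u))
normal form: (m (m (f) (u)) (u))


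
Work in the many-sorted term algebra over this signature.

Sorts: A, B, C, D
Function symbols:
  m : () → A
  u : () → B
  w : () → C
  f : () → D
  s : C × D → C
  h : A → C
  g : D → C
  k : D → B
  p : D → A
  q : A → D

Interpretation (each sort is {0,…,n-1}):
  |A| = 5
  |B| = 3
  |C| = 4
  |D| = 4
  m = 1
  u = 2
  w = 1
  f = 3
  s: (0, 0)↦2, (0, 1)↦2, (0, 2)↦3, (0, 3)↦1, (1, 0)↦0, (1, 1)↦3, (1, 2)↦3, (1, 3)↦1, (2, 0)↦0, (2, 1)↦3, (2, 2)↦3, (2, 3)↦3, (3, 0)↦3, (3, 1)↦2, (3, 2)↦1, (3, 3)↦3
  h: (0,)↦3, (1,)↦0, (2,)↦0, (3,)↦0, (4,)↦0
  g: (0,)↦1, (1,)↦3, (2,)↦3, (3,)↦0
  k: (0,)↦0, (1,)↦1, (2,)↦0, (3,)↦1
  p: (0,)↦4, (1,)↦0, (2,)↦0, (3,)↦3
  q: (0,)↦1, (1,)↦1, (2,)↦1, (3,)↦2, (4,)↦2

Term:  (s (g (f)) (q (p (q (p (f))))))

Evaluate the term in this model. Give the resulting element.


value = 2

  f = 3
  (g (f)) = g(3,) = 0
  f = 3
  (p (f)) = p(3,) = 3
  (q (p (f))) = q(3,) = 2
  (p (q (p (f)))) = p(2,) = 0
  (q (p (q (p (f))))) = q(0,) = 1
  (s (g (f)) (q (p (q (p (f)))))) = s(0, 1) = 2
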